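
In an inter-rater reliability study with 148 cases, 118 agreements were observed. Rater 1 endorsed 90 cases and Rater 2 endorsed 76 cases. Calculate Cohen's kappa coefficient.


P_o = 118/148 = 0.797297
P_e = (90*76 + 58*72) / 21904 = 0.502922
kappa = (P_o - P_e) / (1 - P_e)
kappa = (0.797297 - 0.502922) / (1 - 0.502922)
kappa = 0.5922

0.5922


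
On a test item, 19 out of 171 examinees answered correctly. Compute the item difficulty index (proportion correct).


Item difficulty p = number correct / total examinees
p = 19 / 171
p = 0.1111

0.1111


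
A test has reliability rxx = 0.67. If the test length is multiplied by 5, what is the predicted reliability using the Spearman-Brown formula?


r_new = (n * rxx) / (1 + (n-1) * rxx)
r_new = (5 * 0.67) / (1 + 4 * 0.67)
r_new = 3.35 / 3.68
r_new = 0.9103

0.9103


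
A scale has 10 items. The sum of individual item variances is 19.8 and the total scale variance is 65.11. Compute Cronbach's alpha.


alpha = (k/(k-1)) * (1 - sum(si^2)/s_total^2)
= (10/9) * (1 - 19.8/65.11)
alpha = 0.7732

0.7732


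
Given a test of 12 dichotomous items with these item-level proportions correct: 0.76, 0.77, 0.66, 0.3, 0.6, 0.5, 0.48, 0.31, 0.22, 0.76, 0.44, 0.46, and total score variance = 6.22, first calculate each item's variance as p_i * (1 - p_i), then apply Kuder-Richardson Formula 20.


For each item, compute p_i * q_i:
  Item 1: 0.76 * 0.24 = 0.1824
  Item 2: 0.77 * 0.23 = 0.1771
  Item 3: 0.66 * 0.34 = 0.2244
  Item 4: 0.3 * 0.7 = 0.21
  Item 5: 0.6 * 0.4 = 0.24
  Item 6: 0.5 * 0.5 = 0.25
  Item 7: 0.48 * 0.52 = 0.2496
  Item 8: 0.31 * 0.69 = 0.2139
  Item 9: 0.22 * 0.78 = 0.1716
  Item 10: 0.76 * 0.24 = 0.1824
  Item 11: 0.44 * 0.56 = 0.2464
  Item 12: 0.46 * 0.54 = 0.2484
Sum(p_i * q_i) = 0.1824 + 0.1771 + 0.2244 + 0.21 + 0.24 + 0.25 + 0.2496 + 0.2139 + 0.1716 + 0.1824 + 0.2464 + 0.2484 = 2.5962
KR-20 = (k/(k-1)) * (1 - Sum(p_i*q_i) / Var_total)
= (12/11) * (1 - 2.5962/6.22)
= 1.0909 * 0.5826
KR-20 = 0.6356

0.6356


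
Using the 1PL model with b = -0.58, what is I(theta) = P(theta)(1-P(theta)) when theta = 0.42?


P = 1/(1+exp(-(0.42--0.58))) = 0.7311
I = P*(1-P) = 0.7311 * 0.2689
I = 0.1966

0.1966


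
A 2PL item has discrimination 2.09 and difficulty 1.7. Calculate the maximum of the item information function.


For 2PL, max info at theta = b = 1.7
I_max = a^2 / 4 = 2.09^2 / 4
= 4.3681 / 4
I_max = 1.092

1.092


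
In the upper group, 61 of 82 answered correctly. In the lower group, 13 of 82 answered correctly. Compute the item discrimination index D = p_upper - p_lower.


p_upper = 61/82 = 0.7439
p_lower = 13/82 = 0.1585
D = 0.7439 - 0.1585 = 0.5854

0.5854


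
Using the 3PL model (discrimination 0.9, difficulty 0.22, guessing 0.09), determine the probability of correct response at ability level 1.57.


logit = 0.9*(1.57 - 0.22) = 1.215
P* = 1/(1 + exp(-1.215)) = 0.7712
P = 0.09 + (1 - 0.09) * 0.7712
P = 0.7918

0.7918


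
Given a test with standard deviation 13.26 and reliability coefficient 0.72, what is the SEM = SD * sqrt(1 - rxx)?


SEM = SD * sqrt(1 - rxx)
SEM = 13.26 * sqrt(1 - 0.72)
SEM = 13.26 * sqrt(0.28) = 13.26 * 0.52915
SEM = 7.0165

7.0165


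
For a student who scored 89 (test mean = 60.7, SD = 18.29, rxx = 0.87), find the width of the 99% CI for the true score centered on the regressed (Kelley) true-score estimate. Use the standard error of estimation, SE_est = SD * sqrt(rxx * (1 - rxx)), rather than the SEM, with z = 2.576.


True score estimate = 0.87*89 + 0.13*60.7 = 85.321
SE_est = SD * sqrt(rxx * (1 - rxx)) = 18.29 * sqrt(0.87 * 0.13) = 18.29 * sqrt(0.1131) = 6.15099
CI = T_est +/- z * SE_est, so width = 2 * z * SE_est = 2 * 2.576 * 6.15099
Width = 31.6899

31.6899


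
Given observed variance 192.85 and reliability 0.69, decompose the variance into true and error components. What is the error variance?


var_true = rxx * var_obs = 0.69 * 192.85 = 133.0665
var_error = var_obs - var_true
var_error = 192.85 - 133.0665
var_error = 59.7835

59.7835


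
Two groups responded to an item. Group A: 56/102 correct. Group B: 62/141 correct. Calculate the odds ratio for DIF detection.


Odds_A = 56/46 = 1.2174
Odds_B = 62/79 = 0.7848
OR = Odds_A / Odds_B = 1.2174 / 0.7848
Exactly, OR = (56 * 79) / (46 * 62) = 4424 / 2852
OR = 1.5512

1.5512


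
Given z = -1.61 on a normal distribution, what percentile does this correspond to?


CDF(z) = 0.5 * (1 + erf(z/sqrt(2)))
erf(-1.1384) = -0.8926
CDF = 0.0537
Percentile rank = 0.0537 * 100 = 5.37

5.37


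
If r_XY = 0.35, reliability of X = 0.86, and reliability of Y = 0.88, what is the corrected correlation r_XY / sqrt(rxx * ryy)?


r_corrected = rxy / sqrt(rxx * ryy)
= 0.35 / sqrt(0.86 * 0.88)
= 0.35 / sqrt(0.7568)
= 0.35 / 0.869943
r_corrected = 0.4023

0.4023


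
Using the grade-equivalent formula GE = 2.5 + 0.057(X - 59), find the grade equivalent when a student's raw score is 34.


raw - median = 34 - 59 = -25
slope * diff = 0.057 * -25 = -1.425
GE = 2.5 + -1.425
GE = 1.075

1.075


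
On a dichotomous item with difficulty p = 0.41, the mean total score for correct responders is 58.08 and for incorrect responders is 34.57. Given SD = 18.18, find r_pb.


q = 1 - p = 0.59
rpb = ((M1 - M0) / SD) * sqrt(p * q)
rpb = ((58.08 - 34.57) / 18.18) * sqrt(0.41 * 0.59)
rpb = 0.636

0.636


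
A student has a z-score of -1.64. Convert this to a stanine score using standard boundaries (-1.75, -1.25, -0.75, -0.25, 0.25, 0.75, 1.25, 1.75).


Stanine boundaries: [-1.75, -1.25, -0.75, -0.25, 0.25, 0.75, 1.25, 1.75]
z = -1.64
Check each boundary:
  z >= -1.75 -> could be stanine 2
  z < -1.25
  z < -0.75
  z < -0.25
  z < 0.25
  z < 0.75
  z < 1.25
  z < 1.75
Highest qualifying boundary gives stanine = 2

2


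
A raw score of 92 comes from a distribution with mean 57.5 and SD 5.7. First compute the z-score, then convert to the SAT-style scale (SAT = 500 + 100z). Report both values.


z = (X - mean) / SD = (92 - 57.5) / 5.7
z = 34.5 / 5.7
z = 6.0526
SAT-scale = SAT = 500 + 100z
Carry z at full precision (z = 34.5 / 5.7) into the conversion:
SAT-scale = 500 + 100 * (34.5 / 5.7) = 500 + 3450 / 5.7
SAT-scale = 500 + 605.2632
SAT-scale = 1105.2632

1105.2632


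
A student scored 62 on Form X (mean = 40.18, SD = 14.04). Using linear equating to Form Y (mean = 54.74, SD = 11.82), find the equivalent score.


slope = SD_Y / SD_X = 11.82 / 14.04 ~ 0.8419
intercept = mean_Y - slope * mean_X = 54.74 - (11.82 / 14.04) * 40.18 ~ 20.9132
Y = slope * X + intercept. To avoid rounding drift from the rounded slope/intercept, evaluate the equivalent form Y = mean_Y + SD_Y * (X - mean_X) / SD_X at full precision:
Y = 54.74 + 11.82 * (62 - 40.18) / 14.04
Y = 54.74 + 11.82 * 21.82 / 14.04
Y = 54.74 + 257.9124 / 14.04
Y = 54.74 + 18.3698
Y = 73.1098

73.1098


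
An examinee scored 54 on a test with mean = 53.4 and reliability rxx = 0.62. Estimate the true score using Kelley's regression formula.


T_est = rxx * X + (1 - rxx) * mean
T_est = 0.62 * 54 + 0.38 * 53.4
T_est = 33.48 + 20.292
T_est = 53.772

53.772


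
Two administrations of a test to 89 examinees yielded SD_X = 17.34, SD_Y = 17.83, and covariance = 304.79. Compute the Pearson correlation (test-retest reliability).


r = cov(X,Y) / (SD_X * SD_Y)
r = 304.79 / (17.34 * 17.83)
r = 304.79 / 309.1722
r = 0.9858

0.9858


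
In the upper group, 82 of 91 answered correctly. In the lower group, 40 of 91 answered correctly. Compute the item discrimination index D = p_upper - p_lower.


p_upper = 82/91 = 0.9011
p_lower = 40/91 = 0.4396
D = 0.9011 - 0.4396 = 0.4615

0.4615


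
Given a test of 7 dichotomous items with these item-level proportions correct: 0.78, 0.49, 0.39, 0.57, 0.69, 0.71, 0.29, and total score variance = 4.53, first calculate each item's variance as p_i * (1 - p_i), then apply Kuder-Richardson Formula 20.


For each item, compute p_i * q_i:
  Item 1: 0.78 * 0.22 = 0.1716
  Item 2: 0.49 * 0.51 = 0.2499
  Item 3: 0.39 * 0.61 = 0.2379
  Item 4: 0.57 * 0.43 = 0.2451
  Item 5: 0.69 * 0.31 = 0.2139
  Item 6: 0.71 * 0.29 = 0.2059
  Item 7: 0.29 * 0.71 = 0.2059
Sum(p_i * q_i) = 0.1716 + 0.2499 + 0.2379 + 0.2451 + 0.2139 + 0.2059 + 0.2059 = 1.5302
KR-20 = (k/(k-1)) * (1 - Sum(p_i*q_i) / Var_total)
= (7/6) * (1 - 1.5302/4.53)
= 1.1667 * 0.6622
KR-20 = 0.7726

0.7726


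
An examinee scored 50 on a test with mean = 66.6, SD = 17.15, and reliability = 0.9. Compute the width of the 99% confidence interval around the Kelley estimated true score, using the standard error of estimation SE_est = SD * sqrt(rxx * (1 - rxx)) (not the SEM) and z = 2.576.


True score estimate = 0.9*50 + 0.1*66.6 = 51.66
SE_est = SD * sqrt(rxx * (1 - rxx)) = 17.15 * sqrt(0.9 * 0.1) = 17.15 * sqrt(0.09) = 5.145
CI = T_est +/- z * SE_est, so width = 2 * z * SE_est = 2 * 2.576 * 5.145
Width = 26.507

26.507


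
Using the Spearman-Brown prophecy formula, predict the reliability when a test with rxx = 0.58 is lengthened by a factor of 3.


r_new = (n * rxx) / (1 + (n-1) * rxx)
r_new = (3 * 0.58) / (1 + 2 * 0.58)
r_new = 1.74 / 2.16
r_new = 0.8056

0.8056


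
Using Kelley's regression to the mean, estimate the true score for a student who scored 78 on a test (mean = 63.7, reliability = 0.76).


T_est = rxx * X + (1 - rxx) * mean
T_est = 0.76 * 78 + 0.24 * 63.7
T_est = 59.28 + 15.288
T_est = 74.568

74.568


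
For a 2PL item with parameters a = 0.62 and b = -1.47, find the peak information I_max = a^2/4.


For 2PL, max info at theta = b = -1.47
I_max = a^2 / 4 = 0.62^2 / 4
= 0.3844 / 4
I_max = 0.0961

0.0961


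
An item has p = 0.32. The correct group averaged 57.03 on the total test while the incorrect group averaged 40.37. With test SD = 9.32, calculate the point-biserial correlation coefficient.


q = 1 - p = 0.68
rpb = ((M1 - M0) / SD) * sqrt(p * q)
rpb = ((57.03 - 40.37) / 9.32) * sqrt(0.32 * 0.68)
rpb = 0.8339

0.8339


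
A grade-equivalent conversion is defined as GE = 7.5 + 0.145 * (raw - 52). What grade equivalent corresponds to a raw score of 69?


raw - median = 69 - 52 = 17
slope * diff = 0.145 * 17 = 2.465
GE = 7.5 + 2.465
GE = 9.965

9.965


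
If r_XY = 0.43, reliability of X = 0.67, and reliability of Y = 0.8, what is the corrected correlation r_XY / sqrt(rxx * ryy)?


r_corrected = rxy / sqrt(rxx * ryy)
= 0.43 / sqrt(0.67 * 0.8)
= 0.43 / sqrt(0.536)
= 0.43 / 0.73212
r_corrected = 0.5873

0.5873


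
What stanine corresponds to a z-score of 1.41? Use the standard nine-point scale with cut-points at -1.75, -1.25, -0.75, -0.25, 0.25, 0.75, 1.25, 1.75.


Stanine boundaries: [-1.75, -1.25, -0.75, -0.25, 0.25, 0.75, 1.25, 1.75]
z = 1.41
Check each boundary:
  z >= -1.75 -> could be stanine 2
  z >= -1.25 -> could be stanine 3
  z >= -0.75 -> could be stanine 4
  z >= -0.25 -> could be stanine 5
  z >= 0.25 -> could be stanine 6
  z >= 0.75 -> could be stanine 7
  z >= 1.25 -> could be stanine 8
  z < 1.75
Highest qualifying boundary gives stanine = 8

8


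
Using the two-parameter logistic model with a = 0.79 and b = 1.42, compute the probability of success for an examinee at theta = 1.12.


a*(theta - b) = 0.79 * (1.12 - 1.42) = -0.237
exp(--0.237) = 1.2674
P = 1 / (1 + 1.2674)
P = 0.441

0.441


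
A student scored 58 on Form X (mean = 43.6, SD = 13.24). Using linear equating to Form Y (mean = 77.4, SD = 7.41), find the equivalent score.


slope = SD_Y / SD_X = 7.41 / 13.24 ~ 0.5597
intercept = mean_Y - slope * mean_X = 77.4 - (7.41 / 13.24) * 43.6 ~ 52.9985
Y = slope * X + intercept. To avoid rounding drift from the rounded slope/intercept, evaluate the equivalent form Y = mean_Y + SD_Y * (X - mean_X) / SD_X at full precision:
Y = 77.4 + 7.41 * (58 - 43.6) / 13.24
Y = 77.4 + 7.41 * 14.4 / 13.24
Y = 77.4 + 106.704 / 13.24
Y = 77.4 + 8.0592
Y = 85.4592

85.4592


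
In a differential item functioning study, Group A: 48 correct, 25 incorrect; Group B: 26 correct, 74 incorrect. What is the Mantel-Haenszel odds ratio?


Odds_A = 48/25 = 1.92
Odds_B = 26/74 = 0.3514
OR = Odds_A / Odds_B = 1.92 / 0.3514
Exactly, OR = (48 * 74) / (25 * 26) = 3552 / 650
OR = 5.4646

5.4646


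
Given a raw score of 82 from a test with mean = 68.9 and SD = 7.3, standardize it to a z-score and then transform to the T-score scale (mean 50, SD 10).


z = (X - mean) / SD = (82 - 68.9) / 7.3
z = 13.1 / 7.3
z = 1.7945
T-score = T = 50 + 10z
Carry z at full precision (z = 13.1 / 7.3) into the conversion:
T-score = 50 + 10 * (13.1 / 7.3) = 50 + 131 / 7.3
T-score = 50 + 17.9452
T-score = 67.9452

67.9452


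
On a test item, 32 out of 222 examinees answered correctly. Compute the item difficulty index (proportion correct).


Item difficulty p = number correct / total examinees
p = 32 / 222
p = 0.1441

0.1441


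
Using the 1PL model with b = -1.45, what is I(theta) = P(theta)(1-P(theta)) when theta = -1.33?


P = 1/(1+exp(-(-1.33--1.45))) = 0.53
I = P*(1-P) = 0.53 * 0.47
I = 0.2491

0.2491


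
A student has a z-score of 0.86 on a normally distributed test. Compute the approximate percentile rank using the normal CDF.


CDF(z) = 0.5 * (1 + erf(z/sqrt(2)))
erf(0.6081) = 0.6102
CDF = 0.8051
Percentile rank = 0.8051 * 100 = 80.51

80.51


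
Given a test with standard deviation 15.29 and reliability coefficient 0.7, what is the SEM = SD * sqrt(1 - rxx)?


SEM = SD * sqrt(1 - rxx)
SEM = 15.29 * sqrt(1 - 0.7)
SEM = 15.29 * sqrt(0.3) = 15.29 * 0.547723
SEM = 8.3747

8.3747


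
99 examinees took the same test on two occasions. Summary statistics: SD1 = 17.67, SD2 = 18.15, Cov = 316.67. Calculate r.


r = cov(X,Y) / (SD_X * SD_Y)
r = 316.67 / (17.67 * 18.15)
r = 316.67 / 320.7105
r = 0.9874

0.9874


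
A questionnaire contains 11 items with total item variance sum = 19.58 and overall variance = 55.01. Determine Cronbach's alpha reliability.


alpha = (k/(k-1)) * (1 - sum(si^2)/s_total^2)
= (11/10) * (1 - 19.58/55.01)
alpha = 0.7085

0.7085


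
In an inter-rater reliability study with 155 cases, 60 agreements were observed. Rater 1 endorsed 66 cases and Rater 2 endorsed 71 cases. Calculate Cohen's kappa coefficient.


P_o = 60/155 = 0.387097
P_e = (66*71 + 89*84) / 24025 = 0.506223
kappa = (P_o - P_e) / (1 - P_e)
kappa = (0.387097 - 0.506223) / (1 - 0.506223)
kappa = -0.2413

-0.2413


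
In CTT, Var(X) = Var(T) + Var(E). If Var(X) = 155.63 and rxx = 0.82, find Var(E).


var_true = rxx * var_obs = 0.82 * 155.63 = 127.6166
var_error = var_obs - var_true
var_error = 155.63 - 127.6166
var_error = 28.0134

28.0134


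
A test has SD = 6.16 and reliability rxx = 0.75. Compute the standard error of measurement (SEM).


SEM = SD * sqrt(1 - rxx)
SEM = 6.16 * sqrt(1 - 0.75)
SEM = 6.16 * sqrt(0.25) = 6.16 * 0.5
SEM = 3.08

3.08


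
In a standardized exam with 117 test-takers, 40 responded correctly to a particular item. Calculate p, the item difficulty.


Item difficulty p = number correct / total examinees
p = 40 / 117
p = 0.3419

0.3419


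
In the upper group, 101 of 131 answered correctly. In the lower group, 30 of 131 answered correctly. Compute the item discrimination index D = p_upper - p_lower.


p_upper = 101/131 = 0.771
p_lower = 30/131 = 0.229
D = 0.771 - 0.229 = 0.542

0.542


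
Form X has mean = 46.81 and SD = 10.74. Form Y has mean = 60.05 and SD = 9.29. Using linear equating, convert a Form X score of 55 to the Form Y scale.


slope = SD_Y / SD_X = 9.29 / 10.74 ~ 0.865
intercept = mean_Y - slope * mean_X = 60.05 - (9.29 / 10.74) * 46.81 ~ 19.5598
Y = slope * X + intercept. To avoid rounding drift from the rounded slope/intercept, evaluate the equivalent form Y = mean_Y + SD_Y * (X - mean_X) / SD_X at full precision:
Y = 60.05 + 9.29 * (55 - 46.81) / 10.74
Y = 60.05 + 9.29 * 8.19 / 10.74
Y = 60.05 + 76.0851 / 10.74
Y = 60.05 + 7.0843
Y = 67.1343

67.1343


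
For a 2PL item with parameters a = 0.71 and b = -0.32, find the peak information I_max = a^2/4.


For 2PL, max info at theta = b = -0.32
I_max = a^2 / 4 = 0.71^2 / 4
= 0.5041 / 4
I_max = 0.126

0.126


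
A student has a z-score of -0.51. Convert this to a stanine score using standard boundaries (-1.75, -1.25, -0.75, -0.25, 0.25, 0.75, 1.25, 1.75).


Stanine boundaries: [-1.75, -1.25, -0.75, -0.25, 0.25, 0.75, 1.25, 1.75]
z = -0.51
Check each boundary:
  z >= -1.75 -> could be stanine 2
  z >= -1.25 -> could be stanine 3
  z >= -0.75 -> could be stanine 4
  z < -0.25
  z < 0.25
  z < 0.75
  z < 1.25
  z < 1.75
Highest qualifying boundary gives stanine = 4

4


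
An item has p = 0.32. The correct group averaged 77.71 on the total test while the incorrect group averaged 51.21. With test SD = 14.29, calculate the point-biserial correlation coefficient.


q = 1 - p = 0.68
rpb = ((M1 - M0) / SD) * sqrt(p * q)
rpb = ((77.71 - 51.21) / 14.29) * sqrt(0.32 * 0.68)
rpb = 0.8651

0.8651


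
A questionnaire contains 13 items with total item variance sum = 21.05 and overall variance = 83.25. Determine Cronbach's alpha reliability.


alpha = (k/(k-1)) * (1 - sum(si^2)/s_total^2)
= (13/12) * (1 - 21.05/83.25)
alpha = 0.8094

0.8094


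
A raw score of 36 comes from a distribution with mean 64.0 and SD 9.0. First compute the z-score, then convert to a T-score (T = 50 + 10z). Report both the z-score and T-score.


z = (X - mean) / SD = (36 - 64.0) / 9.0
z = -28.0 / 9.0
z = -3.1111
T-score = T = 50 + 10z
Carry z at full precision (z = -28.0 / 9.0) into the conversion:
T-score = 50 + 10 * (-28.0 / 9.0) = 50 + -280 / 9.0
T-score = 50 + -31.1111
T-score = 18.8889

18.8889


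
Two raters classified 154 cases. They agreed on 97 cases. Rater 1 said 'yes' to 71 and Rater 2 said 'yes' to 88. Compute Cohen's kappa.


P_o = 97/154 = 0.62987
P_e = (71*88 + 83*66) / 23716 = 0.494434
kappa = (P_o - P_e) / (1 - P_e)
kappa = (0.62987 - 0.494434) / (1 - 0.494434)
kappa = 0.2679

0.2679


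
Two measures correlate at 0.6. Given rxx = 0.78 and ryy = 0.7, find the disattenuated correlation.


r_corrected = rxy / sqrt(rxx * ryy)
= 0.6 / sqrt(0.78 * 0.7)
= 0.6 / sqrt(0.546)
= 0.6 / 0.738918
r_corrected = 0.812

0.812


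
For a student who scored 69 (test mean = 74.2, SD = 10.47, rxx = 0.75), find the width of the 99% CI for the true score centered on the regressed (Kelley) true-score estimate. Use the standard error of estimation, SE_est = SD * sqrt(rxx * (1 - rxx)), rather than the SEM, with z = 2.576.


True score estimate = 0.75*69 + 0.25*74.2 = 70.3
SE_est = SD * sqrt(rxx * (1 - rxx)) = 10.47 * sqrt(0.75 * 0.25) = 10.47 * sqrt(0.1875) = 4.533643
CI = T_est +/- z * SE_est, so width = 2 * z * SE_est = 2 * 2.576 * 4.533643
Width = 23.3573

23.3573


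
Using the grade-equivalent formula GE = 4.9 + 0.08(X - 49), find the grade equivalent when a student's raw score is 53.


raw - median = 53 - 49 = 4
slope * diff = 0.08 * 4 = 0.32
GE = 4.9 + 0.32
GE = 5.22

5.22


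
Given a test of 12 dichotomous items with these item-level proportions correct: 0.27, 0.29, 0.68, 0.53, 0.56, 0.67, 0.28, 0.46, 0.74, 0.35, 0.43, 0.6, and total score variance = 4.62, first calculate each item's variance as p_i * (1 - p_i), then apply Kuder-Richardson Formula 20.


For each item, compute p_i * q_i:
  Item 1: 0.27 * 0.73 = 0.1971
  Item 2: 0.29 * 0.71 = 0.2059
  Item 3: 0.68 * 0.32 = 0.2176
  Item 4: 0.53 * 0.47 = 0.2491
  Item 5: 0.56 * 0.44 = 0.2464
  Item 6: 0.67 * 0.33 = 0.2211
  Item 7: 0.28 * 0.72 = 0.2016
  Item 8: 0.46 * 0.54 = 0.2484
  Item 9: 0.74 * 0.26 = 0.1924
  Item 10: 0.35 * 0.65 = 0.2275
  Item 11: 0.43 * 0.57 = 0.2451
  Item 12: 0.6 * 0.4 = 0.24
Sum(p_i * q_i) = 0.1971 + 0.2059 + 0.2176 + 0.2491 + 0.2464 + 0.2211 + 0.2016 + 0.2484 + 0.1924 + 0.2275 + 0.2451 + 0.24 = 2.6922
KR-20 = (k/(k-1)) * (1 - Sum(p_i*q_i) / Var_total)
= (12/11) * (1 - 2.6922/4.62)
= 1.0909 * 0.4173
KR-20 = 0.4552

0.4552


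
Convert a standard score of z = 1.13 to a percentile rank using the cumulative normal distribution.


CDF(z) = 0.5 * (1 + erf(z/sqrt(2)))
erf(0.799) = 0.7415
CDF = 0.8708
Percentile rank = 0.8708 * 100 = 87.08

87.08


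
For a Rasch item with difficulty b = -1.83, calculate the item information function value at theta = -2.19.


P = 1/(1+exp(-(-2.19--1.83))) = 0.411
I = P*(1-P) = 0.411 * 0.589
I = 0.2421

0.2421


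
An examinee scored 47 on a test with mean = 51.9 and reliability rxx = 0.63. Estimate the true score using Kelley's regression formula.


T_est = rxx * X + (1 - rxx) * mean
T_est = 0.63 * 47 + 0.37 * 51.9
T_est = 29.61 + 19.203
T_est = 48.813

48.813


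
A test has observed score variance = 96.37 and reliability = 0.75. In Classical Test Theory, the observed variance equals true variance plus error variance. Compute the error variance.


var_true = rxx * var_obs = 0.75 * 96.37 = 72.2775
var_error = var_obs - var_true
var_error = 96.37 - 72.2775
var_error = 24.0925

24.0925


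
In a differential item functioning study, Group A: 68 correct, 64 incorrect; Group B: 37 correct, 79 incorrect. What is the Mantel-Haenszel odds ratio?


Odds_A = 68/64 = 1.0625
Odds_B = 37/79 = 0.4684
OR = Odds_A / Odds_B = 1.0625 / 0.4684
Exactly, OR = (68 * 79) / (64 * 37) = 5372 / 2368
OR = 2.2686

2.2686


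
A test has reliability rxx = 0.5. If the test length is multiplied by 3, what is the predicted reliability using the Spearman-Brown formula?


r_new = (n * rxx) / (1 + (n-1) * rxx)
r_new = (3 * 0.5) / (1 + 2 * 0.5)
r_new = 1.5 / 2.0
r_new = 0.75

0.75


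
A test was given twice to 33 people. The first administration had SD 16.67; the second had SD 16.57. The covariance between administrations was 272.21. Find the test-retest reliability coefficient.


r = cov(X,Y) / (SD_X * SD_Y)
r = 272.21 / (16.67 * 16.57)
r = 272.21 / 276.2219
r = 0.9855

0.9855


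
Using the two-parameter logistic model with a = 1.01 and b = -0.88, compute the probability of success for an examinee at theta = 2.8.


a*(theta - b) = 1.01 * (2.8 - -0.88) = 3.7168
exp(-3.7168) = 0.0243
P = 1 / (1 + 0.0243)
P = 0.9763

0.9763


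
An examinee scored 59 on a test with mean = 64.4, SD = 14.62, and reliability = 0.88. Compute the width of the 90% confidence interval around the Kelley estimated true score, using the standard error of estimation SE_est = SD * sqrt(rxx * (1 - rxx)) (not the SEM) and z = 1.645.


True score estimate = 0.88*59 + 0.12*64.4 = 59.648
SE_est = SD * sqrt(rxx * (1 - rxx)) = 14.62 * sqrt(0.88 * 0.12) = 14.62 * sqrt(0.1056) = 4.750938
CI = T_est +/- z * SE_est, so width = 2 * z * SE_est = 2 * 1.645 * 4.750938
Width = 15.6306

15.6306


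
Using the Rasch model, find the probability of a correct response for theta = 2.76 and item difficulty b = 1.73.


theta - b = 2.76 - 1.73 = 1.03
exp(-(theta - b)) = exp(-1.03) = 0.357
P = 1 / (1 + 0.357)
P = 0.7369

0.7369


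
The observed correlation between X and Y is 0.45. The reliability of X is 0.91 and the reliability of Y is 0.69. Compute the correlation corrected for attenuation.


r_corrected = rxy / sqrt(rxx * ryy)
= 0.45 / sqrt(0.91 * 0.69)
= 0.45 / sqrt(0.6279)
= 0.45 / 0.792401
r_corrected = 0.5679

0.5679


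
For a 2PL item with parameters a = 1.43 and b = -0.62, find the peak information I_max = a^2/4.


For 2PL, max info at theta = b = -0.62
I_max = a^2 / 4 = 1.43^2 / 4
= 2.0449 / 4
I_max = 0.5112

0.5112


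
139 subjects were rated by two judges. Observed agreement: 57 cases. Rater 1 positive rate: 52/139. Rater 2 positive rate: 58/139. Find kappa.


P_o = 57/139 = 0.410072
P_e = (52*58 + 87*81) / 19321 = 0.520832
kappa = (P_o - P_e) / (1 - P_e)
kappa = (0.410072 - 0.520832) / (1 - 0.520832)
kappa = -0.2312

-0.2312


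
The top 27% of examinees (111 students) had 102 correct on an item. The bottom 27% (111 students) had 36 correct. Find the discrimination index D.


p_upper = 102/111 = 0.9189
p_lower = 36/111 = 0.3243
D = 0.9189 - 0.3243 = 0.5946

0.5946


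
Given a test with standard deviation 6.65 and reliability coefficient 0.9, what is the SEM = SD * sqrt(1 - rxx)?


SEM = SD * sqrt(1 - rxx)
SEM = 6.65 * sqrt(1 - 0.9)
SEM = 6.65 * sqrt(0.1) = 6.65 * 0.316228
SEM = 2.1029

2.1029


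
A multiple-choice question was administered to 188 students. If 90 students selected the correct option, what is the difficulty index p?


Item difficulty p = number correct / total examinees
p = 90 / 188
p = 0.4787

0.4787


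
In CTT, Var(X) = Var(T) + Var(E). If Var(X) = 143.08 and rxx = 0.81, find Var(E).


var_true = rxx * var_obs = 0.81 * 143.08 = 115.8948
var_error = var_obs - var_true
var_error = 143.08 - 115.8948
var_error = 27.1852

27.1852


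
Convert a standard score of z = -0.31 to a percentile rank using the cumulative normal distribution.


CDF(z) = 0.5 * (1 + erf(z/sqrt(2)))
erf(-0.2192) = -0.2434
CDF = 0.3783
Percentile rank = 0.3783 * 100 = 37.83

37.83


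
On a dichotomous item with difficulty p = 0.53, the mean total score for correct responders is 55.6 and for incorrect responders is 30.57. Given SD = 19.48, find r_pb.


q = 1 - p = 0.47
rpb = ((M1 - M0) / SD) * sqrt(p * q)
rpb = ((55.6 - 30.57) / 19.48) * sqrt(0.53 * 0.47)
rpb = 0.6413

0.6413


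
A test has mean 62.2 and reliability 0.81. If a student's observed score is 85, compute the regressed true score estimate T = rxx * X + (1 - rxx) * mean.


T_est = rxx * X + (1 - rxx) * mean
T_est = 0.81 * 85 + 0.19 * 62.2
T_est = 68.85 + 11.818
T_est = 80.668

80.668


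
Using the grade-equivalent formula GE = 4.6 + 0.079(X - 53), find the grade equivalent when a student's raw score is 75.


raw - median = 75 - 53 = 22
slope * diff = 0.079 * 22 = 1.738
GE = 4.6 + 1.738
GE = 6.338

6.338


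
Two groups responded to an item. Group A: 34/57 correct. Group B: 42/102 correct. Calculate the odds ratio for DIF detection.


Odds_A = 34/23 = 1.4783
Odds_B = 42/60 = 0.7
OR = Odds_A / Odds_B = 1.4783 / 0.7
Exactly, OR = (34 * 60) / (23 * 42) = 2040 / 966
OR = 2.1118

2.1118


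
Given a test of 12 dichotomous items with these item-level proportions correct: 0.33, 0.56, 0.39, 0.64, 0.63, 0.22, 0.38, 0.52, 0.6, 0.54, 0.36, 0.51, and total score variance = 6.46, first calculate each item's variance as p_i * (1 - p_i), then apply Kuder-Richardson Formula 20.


For each item, compute p_i * q_i:
  Item 1: 0.33 * 0.67 = 0.2211
  Item 2: 0.56 * 0.44 = 0.2464
  Item 3: 0.39 * 0.61 = 0.2379
  Item 4: 0.64 * 0.36 = 0.2304
  Item 5: 0.63 * 0.37 = 0.2331
  Item 6: 0.22 * 0.78 = 0.1716
  Item 7: 0.38 * 0.62 = 0.2356
  Item 8: 0.52 * 0.48 = 0.2496
  Item 9: 0.6 * 0.4 = 0.24
  Item 10: 0.54 * 0.46 = 0.2484
  Item 11: 0.36 * 0.64 = 0.2304
  Item 12: 0.51 * 0.49 = 0.2499
Sum(p_i * q_i) = 0.2211 + 0.2464 + 0.2379 + 0.2304 + 0.2331 + 0.1716 + 0.2356 + 0.2496 + 0.24 + 0.2484 + 0.2304 + 0.2499 = 2.7944
KR-20 = (k/(k-1)) * (1 - Sum(p_i*q_i) / Var_total)
= (12/11) * (1 - 2.7944/6.46)
= 1.0909 * 0.5674
KR-20 = 0.619

0.619


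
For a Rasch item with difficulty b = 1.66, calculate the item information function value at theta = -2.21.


P = 1/(1+exp(-(-2.21-1.66))) = 0.0204
I = P*(1-P) = 0.0204 * 0.9796
I = 0.02

0.02


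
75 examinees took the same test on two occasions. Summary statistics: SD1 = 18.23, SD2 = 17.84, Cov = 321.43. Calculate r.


r = cov(X,Y) / (SD_X * SD_Y)
r = 321.43 / (18.23 * 17.84)
r = 321.43 / 325.2232
r = 0.9883

0.9883


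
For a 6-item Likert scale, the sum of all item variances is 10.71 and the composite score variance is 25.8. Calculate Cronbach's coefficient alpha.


alpha = (k/(k-1)) * (1 - sum(si^2)/s_total^2)
= (6/5) * (1 - 10.71/25.8)
alpha = 0.7019

0.7019


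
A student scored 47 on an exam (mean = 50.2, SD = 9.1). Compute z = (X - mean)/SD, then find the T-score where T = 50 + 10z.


z = (X - mean) / SD = (47 - 50.2) / 9.1
z = -3.2 / 9.1
z = -0.3516
T-score = T = 50 + 10z
Carry z at full precision (z = -3.2 / 9.1) into the conversion:
T-score = 50 + 10 * (-3.2 / 9.1) = 50 + -32 / 9.1
T-score = 50 + -3.5165
T-score = 46.4835

46.4835


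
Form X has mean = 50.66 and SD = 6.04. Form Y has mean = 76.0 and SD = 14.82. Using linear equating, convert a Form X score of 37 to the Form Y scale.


slope = SD_Y / SD_X = 14.82 / 6.04 ~ 2.4536
intercept = mean_Y - slope * mean_X = 76.0 - (14.82 / 6.04) * 50.66 ~ -48.3015
Y = slope * X + intercept. To avoid rounding drift from the rounded slope/intercept, evaluate the equivalent form Y = mean_Y + SD_Y * (X - mean_X) / SD_X at full precision:
Y = 76.0 + 14.82 * (37 - 50.66) / 6.04
Y = 76.0 - 14.82 * 13.66 / 6.04
Y = 76.0 - 202.4412 / 6.04
Y = 76.0 - 33.5168
Y = 42.4832

42.4832


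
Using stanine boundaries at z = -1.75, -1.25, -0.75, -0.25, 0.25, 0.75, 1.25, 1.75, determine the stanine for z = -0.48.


Stanine boundaries: [-1.75, -1.25, -0.75, -0.25, 0.25, 0.75, 1.25, 1.75]
z = -0.48
Check each boundary:
  z >= -1.75 -> could be stanine 2
  z >= -1.25 -> could be stanine 3
  z >= -0.75 -> could be stanine 4
  z < -0.25
  z < 0.25
  z < 0.75
  z < 1.25
  z < 1.75
Highest qualifying boundary gives stanine = 4

4


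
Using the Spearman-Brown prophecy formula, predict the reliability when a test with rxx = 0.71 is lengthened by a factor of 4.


r_new = (n * rxx) / (1 + (n-1) * rxx)
r_new = (4 * 0.71) / (1 + 3 * 0.71)
r_new = 2.84 / 3.13
r_new = 0.9073

0.9073


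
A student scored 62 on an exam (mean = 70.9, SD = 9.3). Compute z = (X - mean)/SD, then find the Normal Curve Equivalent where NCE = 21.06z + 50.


z = (X - mean) / SD = (62 - 70.9) / 9.3
z = -8.9 / 9.3
z = -0.957
NCE = NCE = 21.06z + 50
Carry z at full precision (z = -8.9 / 9.3) into the conversion:
NCE = 21.06 * (-8.9 / 9.3) + 50 = -187.434 / 9.3 + 50
NCE = -20.1542 + 50
NCE = 29.8458

29.8458


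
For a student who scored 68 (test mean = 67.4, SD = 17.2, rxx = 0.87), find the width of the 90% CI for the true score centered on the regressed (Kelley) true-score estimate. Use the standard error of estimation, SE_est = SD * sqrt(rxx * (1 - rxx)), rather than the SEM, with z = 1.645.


True score estimate = 0.87*68 + 0.13*67.4 = 67.922
SE_est = SD * sqrt(rxx * (1 - rxx)) = 17.2 * sqrt(0.87 * 0.13) = 17.2 * sqrt(0.1131) = 5.784419
CI = T_est +/- z * SE_est, so width = 2 * z * SE_est = 2 * 1.645 * 5.784419
Width = 19.0307

19.0307


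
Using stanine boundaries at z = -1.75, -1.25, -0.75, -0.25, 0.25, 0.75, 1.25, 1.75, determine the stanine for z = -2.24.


Stanine boundaries: [-1.75, -1.25, -0.75, -0.25, 0.25, 0.75, 1.25, 1.75]
z = -2.24
Check each boundary:
  z < -1.75
  z < -1.25
  z < -0.75
  z < -0.25
  z < 0.25
  z < 0.75
  z < 1.25
  z < 1.75
Highest qualifying boundary gives stanine = 1

1


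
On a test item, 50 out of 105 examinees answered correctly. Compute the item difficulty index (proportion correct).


Item difficulty p = number correct / total examinees
p = 50 / 105
p = 0.4762

0.4762


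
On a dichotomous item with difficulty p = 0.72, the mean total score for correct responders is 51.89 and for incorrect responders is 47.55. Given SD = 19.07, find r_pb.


q = 1 - p = 0.28
rpb = ((M1 - M0) / SD) * sqrt(p * q)
rpb = ((51.89 - 47.55) / 19.07) * sqrt(0.72 * 0.28)
rpb = 0.1022

0.1022


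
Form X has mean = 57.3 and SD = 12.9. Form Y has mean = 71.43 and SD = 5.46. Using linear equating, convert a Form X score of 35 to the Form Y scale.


slope = SD_Y / SD_X = 5.46 / 12.9 ~ 0.4233
intercept = mean_Y - slope * mean_X = 71.43 - (5.46 / 12.9) * 57.3 ~ 47.1774
Y = slope * X + intercept. To avoid rounding drift from the rounded slope/intercept, evaluate the equivalent form Y = mean_Y + SD_Y * (X - mean_X) / SD_X at full precision:
Y = 71.43 + 5.46 * (35 - 57.3) / 12.9
Y = 71.43 - 5.46 * 22.3 / 12.9
Y = 71.43 - 121.758 / 12.9
Y = 71.43 - 9.4386
Y = 61.9914

61.9914


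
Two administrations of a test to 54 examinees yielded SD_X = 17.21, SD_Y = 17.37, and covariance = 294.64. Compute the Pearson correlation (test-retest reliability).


r = cov(X,Y) / (SD_X * SD_Y)
r = 294.64 / (17.21 * 17.37)
r = 294.64 / 298.9377
r = 0.9856

0.9856


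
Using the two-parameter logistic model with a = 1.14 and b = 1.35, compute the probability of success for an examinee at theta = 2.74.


a*(theta - b) = 1.14 * (2.74 - 1.35) = 1.5846
exp(-1.5846) = 0.205
P = 1 / (1 + 0.205)
P = 0.8299

0.8299


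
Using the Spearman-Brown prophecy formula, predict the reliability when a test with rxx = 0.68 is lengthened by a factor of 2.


r_new = (n * rxx) / (1 + (n-1) * rxx)
r_new = (2 * 0.68) / (1 + 1 * 0.68)
r_new = 1.36 / 1.68
r_new = 0.8095

0.8095


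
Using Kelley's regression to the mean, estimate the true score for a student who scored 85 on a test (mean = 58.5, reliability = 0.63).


T_est = rxx * X + (1 - rxx) * mean
T_est = 0.63 * 85 + 0.37 * 58.5
T_est = 53.55 + 21.645
T_est = 75.195

75.195


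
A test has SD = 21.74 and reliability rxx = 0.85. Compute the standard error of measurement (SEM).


SEM = SD * sqrt(1 - rxx)
SEM = 21.74 * sqrt(1 - 0.85)
SEM = 21.74 * sqrt(0.15) = 21.74 * 0.387298
SEM = 8.4199

8.4199


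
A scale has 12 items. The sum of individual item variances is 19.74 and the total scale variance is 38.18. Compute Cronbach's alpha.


alpha = (k/(k-1)) * (1 - sum(si^2)/s_total^2)
= (12/11) * (1 - 19.74/38.18)
alpha = 0.5269

0.5269


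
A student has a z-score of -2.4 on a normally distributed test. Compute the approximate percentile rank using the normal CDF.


CDF(z) = 0.5 * (1 + erf(z/sqrt(2)))
erf(-1.6971) = -0.9836
CDF = 0.0082
Percentile rank = 0.0082 * 100 = 0.82

0.82


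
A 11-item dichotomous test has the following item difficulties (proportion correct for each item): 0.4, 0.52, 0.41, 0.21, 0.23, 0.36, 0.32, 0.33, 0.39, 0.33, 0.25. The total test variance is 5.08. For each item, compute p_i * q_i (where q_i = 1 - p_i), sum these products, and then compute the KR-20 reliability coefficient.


For each item, compute p_i * q_i:
  Item 1: 0.4 * 0.6 = 0.24
  Item 2: 0.52 * 0.48 = 0.2496
  Item 3: 0.41 * 0.59 = 0.2419
  Item 4: 0.21 * 0.79 = 0.1659
  Item 5: 0.23 * 0.77 = 0.1771
  Item 6: 0.36 * 0.64 = 0.2304
  Item 7: 0.32 * 0.68 = 0.2176
  Item 8: 0.33 * 0.67 = 0.2211
  Item 9: 0.39 * 0.61 = 0.2379
  Item 10: 0.33 * 0.67 = 0.2211
  Item 11: 0.25 * 0.75 = 0.1875
Sum(p_i * q_i) = 0.24 + 0.2496 + 0.2419 + 0.1659 + 0.1771 + 0.2304 + 0.2176 + 0.2211 + 0.2379 + 0.2211 + 0.1875 = 2.3901
KR-20 = (k/(k-1)) * (1 - Sum(p_i*q_i) / Var_total)
= (11/10) * (1 - 2.3901/5.08)
= 1.1 * 0.5295
KR-20 = 0.5825

0.5825


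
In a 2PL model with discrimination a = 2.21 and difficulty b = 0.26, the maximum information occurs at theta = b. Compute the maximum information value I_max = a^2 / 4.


For 2PL, max info at theta = b = 0.26
I_max = a^2 / 4 = 2.21^2 / 4
= 4.8841 / 4
I_max = 1.221

1.221


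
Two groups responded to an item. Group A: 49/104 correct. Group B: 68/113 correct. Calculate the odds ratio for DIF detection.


Odds_A = 49/55 = 0.8909
Odds_B = 68/45 = 1.5111
OR = Odds_A / Odds_B = 0.8909 / 1.5111
Exactly, OR = (49 * 45) / (55 * 68) = 2205 / 3740
OR = 0.5896

0.5896


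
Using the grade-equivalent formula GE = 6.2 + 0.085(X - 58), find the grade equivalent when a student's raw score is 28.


raw - median = 28 - 58 = -30
slope * diff = 0.085 * -30 = -2.55
GE = 6.2 + -2.55
GE = 3.65

3.65


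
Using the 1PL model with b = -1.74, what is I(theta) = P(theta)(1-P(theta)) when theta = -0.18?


P = 1/(1+exp(-(-0.18--1.74))) = 0.8264
I = P*(1-P) = 0.8264 * 0.1736
I = 0.1435

0.1435


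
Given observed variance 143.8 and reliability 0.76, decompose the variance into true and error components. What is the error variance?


var_true = rxx * var_obs = 0.76 * 143.8 = 109.288
var_error = var_obs - var_true
var_error = 143.8 - 109.288
var_error = 34.512

34.512


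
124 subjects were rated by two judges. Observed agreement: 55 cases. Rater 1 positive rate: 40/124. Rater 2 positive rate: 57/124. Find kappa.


P_o = 55/124 = 0.443548
P_e = (40*57 + 84*67) / 15376 = 0.514308
kappa = (P_o - P_e) / (1 - P_e)
kappa = (0.443548 - 0.514308) / (1 - 0.514308)
kappa = -0.1457

-0.1457


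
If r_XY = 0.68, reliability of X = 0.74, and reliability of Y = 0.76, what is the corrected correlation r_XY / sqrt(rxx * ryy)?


r_corrected = rxy / sqrt(rxx * ryy)
= 0.68 / sqrt(0.74 * 0.76)
= 0.68 / sqrt(0.5624)
= 0.68 / 0.749933
r_corrected = 0.9067

0.9067


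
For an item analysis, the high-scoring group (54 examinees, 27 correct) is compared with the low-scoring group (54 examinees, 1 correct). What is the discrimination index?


p_upper = 27/54 = 0.5
p_lower = 1/54 = 0.0185
D = 0.5 - 0.0185 = 0.4815

0.4815


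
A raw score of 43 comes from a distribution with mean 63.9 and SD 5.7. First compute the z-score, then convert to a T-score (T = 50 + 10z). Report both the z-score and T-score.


z = (X - mean) / SD = (43 - 63.9) / 5.7
z = -20.9 / 5.7
z = -3.6667
T-score = T = 50 + 10z
Carry z at full precision (z = -20.9 / 5.7) into the conversion:
T-score = 50 + 10 * (-20.9 / 5.7) = 50 + -209 / 5.7
T-score = 50 + -36.6667
T-score = 13.3333

13.3333


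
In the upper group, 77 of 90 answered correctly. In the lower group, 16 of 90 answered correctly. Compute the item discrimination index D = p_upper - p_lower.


p_upper = 77/90 = 0.8556
p_lower = 16/90 = 0.1778
D = 0.8556 - 0.1778 = 0.6778

0.6778


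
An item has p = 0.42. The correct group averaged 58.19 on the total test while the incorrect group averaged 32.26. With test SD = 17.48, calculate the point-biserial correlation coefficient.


q = 1 - p = 0.58
rpb = ((M1 - M0) / SD) * sqrt(p * q)
rpb = ((58.19 - 32.26) / 17.48) * sqrt(0.42 * 0.58)
rpb = 0.7321

0.7321


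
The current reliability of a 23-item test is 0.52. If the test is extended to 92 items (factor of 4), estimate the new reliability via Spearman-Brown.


r_new = (n * rxx) / (1 + (n-1) * rxx)
r_new = (4 * 0.52) / (1 + 3 * 0.52)
r_new = 2.08 / 2.56
r_new = 0.8125

0.8125


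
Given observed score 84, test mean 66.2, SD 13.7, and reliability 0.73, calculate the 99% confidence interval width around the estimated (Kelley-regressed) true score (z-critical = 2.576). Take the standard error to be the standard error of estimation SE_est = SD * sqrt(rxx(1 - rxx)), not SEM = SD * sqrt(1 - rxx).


True score estimate = 0.73*84 + 0.27*66.2 = 79.194
SE_est = SD * sqrt(rxx * (1 - rxx)) = 13.7 * sqrt(0.73 * 0.27) = 13.7 * sqrt(0.1971) = 6.082245
CI = T_est +/- z * SE_est, so width = 2 * z * SE_est = 2 * 2.576 * 6.082245
Width = 31.3357

31.3357


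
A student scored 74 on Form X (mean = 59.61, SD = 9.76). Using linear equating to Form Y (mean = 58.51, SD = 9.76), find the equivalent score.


slope = SD_Y / SD_X = 9.76 / 9.76 ~ 1.0
intercept = mean_Y - slope * mean_X = 58.51 - (9.76 / 9.76) * 59.61 ~ -1.1
Y = slope * X + intercept. To avoid rounding drift from the rounded slope/intercept, evaluate the equivalent form Y = mean_Y + SD_Y * (X - mean_X) / SD_X at full precision:
Y = 58.51 + 9.76 * (74 - 59.61) / 9.76
Y = 58.51 + 9.76 * 14.39 / 9.76
Y = 58.51 + 140.4464 / 9.76
Y = 58.51 + 14.39
Y = 72.9

72.9


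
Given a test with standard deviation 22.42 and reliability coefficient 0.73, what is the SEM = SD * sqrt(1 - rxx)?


SEM = SD * sqrt(1 - rxx)
SEM = 22.42 * sqrt(1 - 0.73)
SEM = 22.42 * sqrt(0.27) = 22.42 * 0.519615
SEM = 11.6498

11.6498


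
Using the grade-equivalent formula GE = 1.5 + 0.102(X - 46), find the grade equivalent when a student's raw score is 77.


raw - median = 77 - 46 = 31
slope * diff = 0.102 * 31 = 3.162
GE = 1.5 + 3.162
GE = 4.662

4.662


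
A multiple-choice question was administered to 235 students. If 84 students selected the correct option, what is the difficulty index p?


Item difficulty p = number correct / total examinees
p = 84 / 235
p = 0.3574

0.3574


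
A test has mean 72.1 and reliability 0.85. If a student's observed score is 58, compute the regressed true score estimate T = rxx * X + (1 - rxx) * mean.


T_est = rxx * X + (1 - rxx) * mean
T_est = 0.85 * 58 + 0.15 * 72.1
T_est = 49.3 + 10.815
T_est = 60.115

60.115
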